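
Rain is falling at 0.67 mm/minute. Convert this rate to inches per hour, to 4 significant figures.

0.67 mm/minute × 0.0393701 in/mm × 60 minute/hour = 1.583 in/hour.

1.583 in/hour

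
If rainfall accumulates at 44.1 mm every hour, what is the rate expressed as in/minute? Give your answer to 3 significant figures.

44.1 mm/hour × 0.0393701 in/mm × 0.0166667 hour/minute = 0.0289 in/minute.

0.0289 in/minute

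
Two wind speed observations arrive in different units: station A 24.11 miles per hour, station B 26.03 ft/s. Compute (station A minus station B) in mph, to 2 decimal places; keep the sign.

station B: 26.03 ft/s = 17.7477 mph.
Difference: 24.1100 − 17.7477 = 6.36 mph.

6.36 mph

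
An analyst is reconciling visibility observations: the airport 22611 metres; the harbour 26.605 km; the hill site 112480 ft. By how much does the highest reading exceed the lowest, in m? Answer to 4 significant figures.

the harbour: 26.605 km = 26605.00 m.
the hill site: 112480 ft = 34283.90 m.
Spread: 34283.90 − 22611.00 = 11670 m.

11670 m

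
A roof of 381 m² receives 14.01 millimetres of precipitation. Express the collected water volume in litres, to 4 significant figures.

5338 litres

1 mm over 1 m² is 1 L, so volume = 14.01 × 381 = 5337.81 L ≈ 5338 L.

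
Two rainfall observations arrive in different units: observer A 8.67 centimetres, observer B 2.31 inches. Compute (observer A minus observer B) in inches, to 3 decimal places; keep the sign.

observer A: 8.67 cm = 3.41339 in.
Difference: 3.41339 − 2.31000 = 1.103 in.

1.103 in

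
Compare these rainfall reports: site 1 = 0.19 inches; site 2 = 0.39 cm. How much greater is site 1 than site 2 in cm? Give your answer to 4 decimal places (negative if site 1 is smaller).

site 1: 0.19 in = 0.482600 cm.
Difference: 0.482600 − 0.390000 = 0.0926 cm.

0.0926 cm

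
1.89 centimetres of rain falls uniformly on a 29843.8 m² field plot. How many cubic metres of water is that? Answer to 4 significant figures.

Depth: 1.89 cm × 10 = 18.9 mm.
1 mm over 1 m² is 1 L, so volume = 18.9 × 29843.8 = 564047.82 L = 564.0 m³.

564.0 cubic metres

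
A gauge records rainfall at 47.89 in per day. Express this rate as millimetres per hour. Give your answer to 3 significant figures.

50.7 mm/hour

47.89 in/day × 25.4 mm/in × 0.0416667 day/hour = 50.7 mm/hour.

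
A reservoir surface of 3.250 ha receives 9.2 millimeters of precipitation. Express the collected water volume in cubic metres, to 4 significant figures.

299.0 cubic metres

Area: 3.250 ha = 32500 m².
1 mm over 1 m² is 1 L, so volume = 9.2 × 32500 = 299000 L = 299.0 m³.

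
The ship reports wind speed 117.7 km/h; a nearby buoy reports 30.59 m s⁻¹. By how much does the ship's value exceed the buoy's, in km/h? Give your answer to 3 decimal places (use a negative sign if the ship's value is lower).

7.576 km/h

the buoy: 30.59 m/s = 110.12400 km/h.
Difference: 117.70000 − 110.12400 = 7.576 km/h.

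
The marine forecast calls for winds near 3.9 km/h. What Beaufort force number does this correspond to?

3.9 km/h = 1.1 m/s, which is Beaufort 1 (light air, 0.3–1.5 m/s).

Beaufort force 1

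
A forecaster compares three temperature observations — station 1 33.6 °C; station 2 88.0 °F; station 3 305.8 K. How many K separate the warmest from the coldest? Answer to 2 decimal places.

station 2: 88.0 °F = 31.111 °C.
station 3: 305.8 K = 32.650 °C.
Spread: 33.600 − 31.111 = 2.489 °C.

2.49 K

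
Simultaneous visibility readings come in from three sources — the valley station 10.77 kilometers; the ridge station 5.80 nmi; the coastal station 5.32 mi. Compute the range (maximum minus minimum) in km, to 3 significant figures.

2.21 km

the ridge station: 5.80 nmi = 10.7416 km.
the coastal station: 5.32 SM = 8.5617 km.
Spread: 10.7700 − 8.5617 = 2.21 km.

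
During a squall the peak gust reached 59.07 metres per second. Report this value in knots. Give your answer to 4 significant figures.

1 m/s = 1.94384 kt, so 59.07 × 1.94384 = 114.8 kt.

114.8 kt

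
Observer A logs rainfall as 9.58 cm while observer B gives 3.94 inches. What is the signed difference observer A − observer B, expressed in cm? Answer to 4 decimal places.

observer B: 3.94 in = 10.007600 cm.
Difference: 9.580000 − 10.007600 = -0.4276 cm.

-0.4276 cm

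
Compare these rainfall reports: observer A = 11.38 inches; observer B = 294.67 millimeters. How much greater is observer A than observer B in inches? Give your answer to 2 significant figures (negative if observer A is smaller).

-0.22 in

observer B: 294.67 mm = 11.6012 in.
Difference: 11.3800 − 11.6012 = -0.22 in.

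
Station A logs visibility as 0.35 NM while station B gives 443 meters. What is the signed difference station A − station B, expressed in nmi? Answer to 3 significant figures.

station B: 443 m = 0.23920 nmi.
Difference: 0.35000 − 0.23920 = 0.111 nmi.

0.111 nmi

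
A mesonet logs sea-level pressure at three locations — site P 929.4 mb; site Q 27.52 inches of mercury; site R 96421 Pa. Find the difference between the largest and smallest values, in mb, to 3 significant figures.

site Q: 27.52 inHg = 931.934 mb.
site R: 96421 Pa = 964.210 mb.
Spread: 964.210 − 929.400 = 34.8 mb.

34.8 mb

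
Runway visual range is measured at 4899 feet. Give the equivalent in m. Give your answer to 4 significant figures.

1493 m

1 ft = 0.3048 m, so 4899 × 0.3048 = 1493 m.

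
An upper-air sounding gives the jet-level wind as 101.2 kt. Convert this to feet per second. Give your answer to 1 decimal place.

1 kt = 1.68781 ft/s, so 101.2 × 1.68781 = 170.8 ft/s.

170.8 ft/s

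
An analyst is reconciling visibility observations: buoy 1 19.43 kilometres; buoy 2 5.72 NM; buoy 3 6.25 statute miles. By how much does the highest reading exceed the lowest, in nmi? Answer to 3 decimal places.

buoy 1: 19.43 km = 10.49136 nmi.
buoy 3: 6.25 SM = 5.43110 nmi.
Spread: 10.49136 − 5.43110 = 5.060 nmi.

5.060 nmi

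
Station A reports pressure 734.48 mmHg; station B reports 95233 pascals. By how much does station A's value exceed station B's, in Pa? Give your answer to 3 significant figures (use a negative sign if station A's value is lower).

station A: 734.48 mmHg = 97922.63 Pa.
Difference: 97922.63 − 95233.00 = 2690 Pa.

2690 Pa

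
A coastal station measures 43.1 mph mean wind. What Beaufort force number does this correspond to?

Beaufort force 8

43.1 mph = 19.3 m/s, which is Beaufort 8 (gale, 17.2–20.7 m/s).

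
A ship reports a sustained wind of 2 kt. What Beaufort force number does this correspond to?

Beaufort force 1

2 kt lies in the Beaufort 1 band (light air, 1–3 kt).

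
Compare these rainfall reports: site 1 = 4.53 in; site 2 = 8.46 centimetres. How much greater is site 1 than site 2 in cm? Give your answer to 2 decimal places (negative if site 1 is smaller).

3.05 cm

site 1: 4.53 in = 11.5062 cm.
Difference: 11.5062 − 8.4600 = 3.05 cm.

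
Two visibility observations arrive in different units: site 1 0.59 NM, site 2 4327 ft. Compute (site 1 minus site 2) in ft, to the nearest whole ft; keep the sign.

site 1: 0.59 nmi = 3584.91 ft.
Difference: 3584.91 − 4327.00 = -742 ft.

-742 ft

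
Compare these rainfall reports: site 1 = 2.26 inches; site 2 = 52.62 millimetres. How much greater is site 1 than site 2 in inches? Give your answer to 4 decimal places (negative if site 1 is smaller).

0.1883 in

site 2: 52.62 mm = 2.071654 in.
Difference: 2.260000 − 2.071654 = 0.1883 in.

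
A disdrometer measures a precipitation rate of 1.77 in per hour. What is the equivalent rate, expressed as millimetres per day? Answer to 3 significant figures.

1080 mm/day

1.77 in/hour × 25.4 mm/in × 24 hour/day = 1080 mm/day.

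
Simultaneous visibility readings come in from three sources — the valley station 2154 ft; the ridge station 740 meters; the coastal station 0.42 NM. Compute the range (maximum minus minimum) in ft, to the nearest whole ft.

the ridge station: 740 m = 2427.82 ft.
the coastal station: 0.42 nmi = 2551.97 ft.
Spread: 2551.97 − 2154.00 = 398 ft.

398 ft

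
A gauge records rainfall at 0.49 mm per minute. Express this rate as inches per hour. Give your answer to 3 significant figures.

1.16 in/hour

0.49 mm/minute × 0.0393701 in/mm × 60 minute/hour = 1.16 in/hour.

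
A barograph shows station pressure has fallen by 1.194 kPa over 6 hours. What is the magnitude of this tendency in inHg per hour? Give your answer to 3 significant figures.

1.194 kPa / 6 h × 0.2953 inHg/kPa = 0.0588 inHg/h.

0.0588 inHg per hour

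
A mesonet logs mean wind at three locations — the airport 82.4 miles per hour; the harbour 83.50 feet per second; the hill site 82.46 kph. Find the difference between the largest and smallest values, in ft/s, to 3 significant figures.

45.7 ft/s

the airport: 82.4 mph = 120.853 ft/s.
the hill site: 82.46 km/h = 75.149 ft/s.
Spread: 120.853 − 75.149 = 45.7 ft/s.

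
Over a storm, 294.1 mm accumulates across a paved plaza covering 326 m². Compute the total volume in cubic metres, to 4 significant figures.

95.88 cubic metres

1 mm over 1 m² is 1 L, so volume = 294.1 × 326 = 95876.6 L = 95.88 m³.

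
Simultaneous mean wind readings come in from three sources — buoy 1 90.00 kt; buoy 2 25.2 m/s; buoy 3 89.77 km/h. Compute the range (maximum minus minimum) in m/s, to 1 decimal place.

21.4 m/s

buoy 1: 90.00 kt = 46.300 m/s.
buoy 3: 89.77 km/h = 24.936 m/s.
Spread: 46.300 − 24.936 = 21.4 m/s.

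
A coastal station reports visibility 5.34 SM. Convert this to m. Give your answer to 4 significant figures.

8594 m

1 SM = 1609.34 m, so 5.34 × 1609.34 = 8594 m.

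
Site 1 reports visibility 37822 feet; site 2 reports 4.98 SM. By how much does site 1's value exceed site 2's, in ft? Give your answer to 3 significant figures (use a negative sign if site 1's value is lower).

11500 ft

site 2: 4.98 SM = 26294.40 ft.
Difference: 37822.00 − 26294.40 = 11500 ft.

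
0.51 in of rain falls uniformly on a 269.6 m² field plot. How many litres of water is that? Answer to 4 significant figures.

3492 litres

Depth: 0.51 in × 25.4 = 12.954 mm.
1 mm over 1 m² is 1 L, so volume = 12.954 × 269.6 = 3492.3984 L ≈ 3492 L.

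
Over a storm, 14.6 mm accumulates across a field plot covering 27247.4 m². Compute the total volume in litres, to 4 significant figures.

1 mm over 1 m² is 1 L, so volume = 14.6 × 27247.4 = 397812.04 L ≈ 397800 L.

397800 litres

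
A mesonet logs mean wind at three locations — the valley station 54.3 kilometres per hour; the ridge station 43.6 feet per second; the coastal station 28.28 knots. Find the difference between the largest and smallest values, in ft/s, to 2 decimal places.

5.89 ft/s

the valley station: 54.3 km/h = 49.4860 ft/s.
the coastal station: 28.28 kt = 47.7313 ft/s.
Spread: 49.4860 − 43.6000 = 5.89 ft/s.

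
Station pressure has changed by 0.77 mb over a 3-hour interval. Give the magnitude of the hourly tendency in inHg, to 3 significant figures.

0.00758 inHg per hour

0.77 mb / 3 h × 0.02953 inHg/mb = 0.00758 inHg/h.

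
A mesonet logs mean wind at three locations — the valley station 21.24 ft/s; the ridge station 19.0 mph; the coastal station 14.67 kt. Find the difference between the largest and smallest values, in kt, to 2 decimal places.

the valley station: 21.24 ft/s = 12.5844 kt.
the ridge station: 19.0 mph = 16.5105 kt.
Spread: 16.5105 − 12.5844 = 3.93 kt.

3.93 kt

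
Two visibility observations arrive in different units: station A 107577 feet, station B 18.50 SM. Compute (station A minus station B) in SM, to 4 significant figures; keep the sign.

station A: 107577 ft = 20.37443 SM.
Difference: 20.37443 − 18.50000 = 1.874 SM.

1.874 SM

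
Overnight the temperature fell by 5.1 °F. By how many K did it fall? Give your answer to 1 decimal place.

A change of 1 °C equals a change of 1.8 °F: ΔK = 5.1 × 0.5556 = 2.8 K.

2.8 K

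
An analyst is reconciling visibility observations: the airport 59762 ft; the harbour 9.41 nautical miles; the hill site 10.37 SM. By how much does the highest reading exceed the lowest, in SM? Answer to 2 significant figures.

the airport: 59762 ft = 11.3186 SM.
the harbour: 9.41 nmi = 10.8288 SM.
Spread: 11.3186 − 10.3700 = 0.95 SM.

0.95 SM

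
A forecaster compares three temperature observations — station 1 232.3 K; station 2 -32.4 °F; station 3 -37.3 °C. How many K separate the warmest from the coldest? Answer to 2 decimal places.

5.07 K

station 1: 232.3 K = -40.850 °C.
station 2: -32.4 °F = -35.778 °C.
Spread: (-35.778) − (-40.850) = 5.072 °C.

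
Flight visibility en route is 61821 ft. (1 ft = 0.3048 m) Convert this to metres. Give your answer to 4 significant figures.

18840 m

1 ft = 0.3048 m, so 61821 × 0.3048 = 18840 m.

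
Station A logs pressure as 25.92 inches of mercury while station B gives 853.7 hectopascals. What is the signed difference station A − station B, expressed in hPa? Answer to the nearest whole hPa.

station A: 25.92 inHg = 877.75 hPa.
Difference: 877.75 − 853.70 = 24 hPa.

24 hPa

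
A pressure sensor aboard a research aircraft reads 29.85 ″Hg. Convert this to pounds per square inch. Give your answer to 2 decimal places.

1 inHg = 0.491154 psi, so 29.85 × 0.491154 = 14.66 psi.

14.66 psi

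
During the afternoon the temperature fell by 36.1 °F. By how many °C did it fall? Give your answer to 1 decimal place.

Converting a difference, only the 9/5 scale factor applies: Δ°C = 36.1 × 0.5556 = 20.1 °C.

20.1 °C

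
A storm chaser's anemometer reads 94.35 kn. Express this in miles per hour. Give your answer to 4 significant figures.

108.6 mph

1 kt = 1.15078 mph, so 94.35 × 1.15078 = 108.6 mph.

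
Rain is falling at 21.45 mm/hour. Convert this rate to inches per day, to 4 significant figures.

20.27 in/day

21.45 mm/hour × 0.0393701 in/mm × 24 hour/day = 20.27 in/day.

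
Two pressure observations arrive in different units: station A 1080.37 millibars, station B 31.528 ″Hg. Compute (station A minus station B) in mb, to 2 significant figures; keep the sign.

station B: 31.528 inHg = 1067.66 mb.
Difference: 1080.37 − 1067.66 = 13 mb.

13 mb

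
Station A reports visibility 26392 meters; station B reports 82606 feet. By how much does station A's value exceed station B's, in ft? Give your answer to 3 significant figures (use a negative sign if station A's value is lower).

3980 ft

station A: 26392 m = 86587.93 ft.
Difference: 86587.93 − 82606.00 = 3980 ft.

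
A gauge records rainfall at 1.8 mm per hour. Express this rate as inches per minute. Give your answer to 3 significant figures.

0.00118 in/minute

1.8 mm/hour × 0.0393701 in/mm × 0.0166667 hour/minute = 0.00118 in/minute.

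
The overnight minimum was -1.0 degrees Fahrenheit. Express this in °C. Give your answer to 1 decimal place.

-18.3 °C

°C = (°F − 32) × 5/9 = (-1.0 − 32) / 1.8 = -18.3 °C.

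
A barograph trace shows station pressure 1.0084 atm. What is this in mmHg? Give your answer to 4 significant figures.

766.4 mmHg

1 atm = 760 mmHg, so 1.0084 × 760 = 766.4 mmHg.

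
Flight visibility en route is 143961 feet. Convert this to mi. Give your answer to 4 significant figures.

1 ft = 0.000189394 SM, so 143961 × 0.000189394 = 27.27 SM.

27.27 SM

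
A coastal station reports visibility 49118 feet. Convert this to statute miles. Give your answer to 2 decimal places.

9.30 SM

1 ft = 0.000189394 SM, so 49118 × 0.000189394 = 9.30 SM.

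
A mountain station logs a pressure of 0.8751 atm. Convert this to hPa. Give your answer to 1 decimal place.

886.7 hPa

1 atm = 1013.25 hPa, so 0.8751 × 1013.25 = 886.7 hPa.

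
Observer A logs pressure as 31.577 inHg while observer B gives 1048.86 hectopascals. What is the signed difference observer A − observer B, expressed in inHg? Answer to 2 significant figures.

0.60 inHg

observer B: 1048.86 hPa = 30.9728 inHg.
Difference: 31.5770 − 30.9728 = 0.60 inHg.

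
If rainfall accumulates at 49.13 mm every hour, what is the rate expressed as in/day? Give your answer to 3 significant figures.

46.4 in/day

49.13 mm/hour × 0.0393701 in/mm × 24 hour/day = 46.4 in/day.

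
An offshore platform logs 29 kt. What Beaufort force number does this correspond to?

Beaufort force 7

29 kt lies in the Beaufort 7 band (near gale, 28–33 kt).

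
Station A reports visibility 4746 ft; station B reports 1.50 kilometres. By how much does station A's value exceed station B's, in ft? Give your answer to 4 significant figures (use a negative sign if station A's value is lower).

-175.3 ft

station B: 1.50 km = 4921.260 ft.
Difference: 4746.000 − 4921.260 = -175.3 ft.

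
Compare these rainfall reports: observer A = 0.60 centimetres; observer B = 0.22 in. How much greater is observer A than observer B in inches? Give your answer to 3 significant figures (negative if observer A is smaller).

0.0162 in

observer A: 0.60 cm = 0.236220 in.
Difference: 0.236220 − 0.220000 = 0.0162 in.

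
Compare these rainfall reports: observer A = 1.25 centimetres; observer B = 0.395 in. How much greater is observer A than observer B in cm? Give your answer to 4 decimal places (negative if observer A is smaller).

0.2467 cm

observer B: 0.395 in = 1.003300 cm.
Difference: 1.250000 − 1.003300 = 0.2467 cm.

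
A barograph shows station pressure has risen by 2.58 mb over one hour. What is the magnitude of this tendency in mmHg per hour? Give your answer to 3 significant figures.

2.58 mb / 1 h × 0.750062 mmHg/mb = 1.94 mmHg/h.

1.94 mmHg per hour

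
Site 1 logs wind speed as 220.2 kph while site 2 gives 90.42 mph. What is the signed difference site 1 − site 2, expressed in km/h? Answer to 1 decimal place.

site 2: 90.42 mph = 145.517 km/h.
Difference: 220.200 − 145.517 = 74.7 km/h.

74.7 km/h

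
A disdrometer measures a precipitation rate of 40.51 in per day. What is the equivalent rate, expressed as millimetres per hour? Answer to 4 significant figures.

42.87 mm/hour

40.51 in/day × 25.4 mm/in × 0.0416667 day/hour = 42.87 mm/hour.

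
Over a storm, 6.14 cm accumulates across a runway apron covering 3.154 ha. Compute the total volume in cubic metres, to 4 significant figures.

Depth: 6.14 cm × 10 = 61.4 mm.
Area: 3.154 ha = 31540 m².
1 mm over 1 m² is 1 L, so volume = 61.4 × 31540 = 1936556 L = 1937 m³.

1937 cubic metres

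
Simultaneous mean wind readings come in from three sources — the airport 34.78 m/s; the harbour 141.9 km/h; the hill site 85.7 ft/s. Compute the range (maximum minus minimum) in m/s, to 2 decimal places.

the harbour: 141.9 km/h = 39.4167 m/s.
the hill site: 85.7 ft/s = 26.1214 m/s.
Spread: 39.4167 − 26.1214 = 13.30 m/s.

13.30 m/s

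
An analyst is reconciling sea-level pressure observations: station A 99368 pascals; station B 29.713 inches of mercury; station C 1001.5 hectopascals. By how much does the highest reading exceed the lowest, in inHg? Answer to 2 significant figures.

0.37 inHg

station A: 99368 Pa = 29.3434 inHg.
station C: 1001.5 hPa = 29.5743 inHg.
Spread: 29.7130 − 29.3434 = 0.37 inHg.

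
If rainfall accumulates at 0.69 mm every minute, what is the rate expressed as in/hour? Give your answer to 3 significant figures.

1.63 in/hour

0.69 mm/minute × 0.0393701 in/mm × 60 minute/hour = 1.63 in/hour.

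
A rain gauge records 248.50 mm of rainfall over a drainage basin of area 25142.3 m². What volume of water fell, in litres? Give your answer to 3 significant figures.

1 mm over 1 m² is 1 L, so volume = 248.5 × 25142.3 = 6247861.5 L ≈ 6250000 L.

6250000 litres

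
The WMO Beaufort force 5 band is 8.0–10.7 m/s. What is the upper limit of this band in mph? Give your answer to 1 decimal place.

8.0–10.7 m/s × 2.237 = 17.9–23.9 mph.

23.9 mph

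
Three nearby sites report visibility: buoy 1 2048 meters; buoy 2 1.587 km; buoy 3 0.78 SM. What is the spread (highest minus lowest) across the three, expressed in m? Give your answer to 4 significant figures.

buoy 2: 1.587 km = 1587.000 m.
buoy 3: 0.78 SM = 1255.288 m.
Spread: 2048.000 − 1255.288 = 792.7 m.

792.7 m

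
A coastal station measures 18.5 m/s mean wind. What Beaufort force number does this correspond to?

Beaufort force 8

18.5 m/s lies in the Beaufort 8 band (gale, 17.2–20.7 m/s).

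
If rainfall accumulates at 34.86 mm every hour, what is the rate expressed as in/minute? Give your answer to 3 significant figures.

0.0229 in/minute

34.86 mm/hour × 0.0393701 in/mm × 0.0166667 hour/minute = 0.0229 in/minute.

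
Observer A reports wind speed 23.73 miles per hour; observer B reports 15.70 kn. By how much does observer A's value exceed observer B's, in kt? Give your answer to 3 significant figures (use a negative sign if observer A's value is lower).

observer A: 23.73 mph = 20.6208 kt.
Difference: 20.6208 − 15.7000 = 4.92 kt.

4.92 kt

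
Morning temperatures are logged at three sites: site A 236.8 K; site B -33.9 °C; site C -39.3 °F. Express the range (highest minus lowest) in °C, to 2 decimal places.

site A: 236.8 K = -36.350 °C.
site C: -39.3 °F = -39.611 °C.
Spread: (-33.900) − (-39.611) = 5.711 °C.

5.71 °C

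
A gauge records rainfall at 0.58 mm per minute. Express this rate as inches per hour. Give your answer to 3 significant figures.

0.58 mm/minute × 0.0393701 in/mm × 60 minute/hour = 1.37 in/hour.

1.37 in/hour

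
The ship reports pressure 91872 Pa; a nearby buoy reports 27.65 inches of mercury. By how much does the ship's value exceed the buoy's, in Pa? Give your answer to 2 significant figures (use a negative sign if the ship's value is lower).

the buoy: 27.65 inHg = 93633.66 Pa.
Difference: 91872.00 − 93633.66 = -1800 Pa.

-1800 Pa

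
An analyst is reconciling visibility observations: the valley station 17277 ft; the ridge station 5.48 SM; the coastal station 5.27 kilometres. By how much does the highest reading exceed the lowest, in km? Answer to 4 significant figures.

the valley station: 17277 ft = 5.26603 km.
the ridge station: 5.48 SM = 8.81921 km.
Spread: 8.81921 − 5.26603 = 3.553 km.

3.553 km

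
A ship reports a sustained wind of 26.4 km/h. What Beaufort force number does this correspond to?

Beaufort force 4

26.4 km/h = 7.3 m/s, which is Beaufort 4 (moderate breeze, 5.5–7.9 m/s).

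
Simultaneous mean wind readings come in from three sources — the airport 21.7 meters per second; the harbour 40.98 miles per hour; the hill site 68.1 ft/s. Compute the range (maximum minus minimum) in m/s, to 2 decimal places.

3.38 m/s

the harbour: 40.98 mph = 18.3197 m/s.
the hill site: 68.1 ft/s = 20.7569 m/s.
Spread: 21.7000 − 18.3197 = 3.38 m/s.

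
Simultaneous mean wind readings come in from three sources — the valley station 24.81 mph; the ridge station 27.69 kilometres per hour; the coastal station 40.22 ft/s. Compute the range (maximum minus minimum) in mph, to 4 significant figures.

the ridge station: 27.69 km/h = 17.2058 mph.
the coastal station: 40.22 ft/s = 27.4227 mph.
Spread: 27.4227 − 17.2058 = 10.22 mph.

10.22 mph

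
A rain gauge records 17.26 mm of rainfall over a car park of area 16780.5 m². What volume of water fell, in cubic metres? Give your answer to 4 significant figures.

1 mm over 1 m² is 1 L, so volume = 17.26 × 16780.5 = 289631.43 L = 289.6 m³.

289.6 cubic metres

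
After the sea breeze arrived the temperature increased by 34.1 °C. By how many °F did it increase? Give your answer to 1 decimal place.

Converting a difference, only the 9/5 scale factor applies: Δ°F = 34.1 × 1.8 = 61.4 °F.

61.4 °F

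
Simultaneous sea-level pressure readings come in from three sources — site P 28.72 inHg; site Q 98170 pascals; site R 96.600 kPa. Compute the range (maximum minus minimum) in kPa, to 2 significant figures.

1.6 kPa

site P: 28.72 inHg = 97.257 kPa.
site Q: 98170 Pa = 98.170 kPa.
Spread: 98.170 − 96.600 = 1.6 kPa.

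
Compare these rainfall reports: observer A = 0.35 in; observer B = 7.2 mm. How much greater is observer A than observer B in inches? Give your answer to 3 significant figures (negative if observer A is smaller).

observer B: 7.2 mm = 0.283465 in.
Difference: 0.350000 − 0.283465 = 0.0665 in.

0.0665 in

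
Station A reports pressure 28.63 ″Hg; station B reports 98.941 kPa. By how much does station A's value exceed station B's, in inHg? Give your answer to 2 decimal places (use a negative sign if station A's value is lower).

-0.59 inHg

station B: 98.941 kPa = 29.2173 inHg.
Difference: 28.6300 − 29.2173 = -0.59 inHg.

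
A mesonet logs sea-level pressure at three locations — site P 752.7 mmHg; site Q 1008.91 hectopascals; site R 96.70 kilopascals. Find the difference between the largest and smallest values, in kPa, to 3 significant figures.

4.19 kPa

site P: 752.7 mmHg = 100.3518 kPa.
site Q: 1008.91 hPa = 100.8910 kPa.
Spread: 100.8910 − 96.7000 = 4.19 kPa.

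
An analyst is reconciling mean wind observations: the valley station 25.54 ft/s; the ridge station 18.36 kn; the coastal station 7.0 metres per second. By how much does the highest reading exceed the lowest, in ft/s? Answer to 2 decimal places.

the ridge station: 18.36 kt = 30.9882 ft/s.
the coastal station: 7.0 m/s = 22.9659 ft/s.
Spread: 30.9882 − 22.9659 = 8.02 ft/s.

8.02 ft/s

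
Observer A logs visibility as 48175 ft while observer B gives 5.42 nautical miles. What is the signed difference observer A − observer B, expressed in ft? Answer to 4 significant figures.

observer B: 5.42 nmi = 32932.55 ft.
Difference: 48175.00 − 32932.55 = 15240 ft.

15240 ft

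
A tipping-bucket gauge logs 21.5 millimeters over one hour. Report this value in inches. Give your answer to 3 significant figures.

0.846 in

1 mm = 0.0393701 in, so 21.5 × 0.0393701 = 0.846 in.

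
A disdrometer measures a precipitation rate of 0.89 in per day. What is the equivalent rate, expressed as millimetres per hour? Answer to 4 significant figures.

0.9419 mm/hour

0.89 in/day × 25.4 mm/in × 0.0416667 day/hour = 0.9419 mm/hour.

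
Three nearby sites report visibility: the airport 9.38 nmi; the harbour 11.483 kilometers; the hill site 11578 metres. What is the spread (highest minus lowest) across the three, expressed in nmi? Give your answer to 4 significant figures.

the harbour: 11.483 km = 6.20032 nmi.
the hill site: 11578 m = 6.25162 nmi.
Spread: 9.38000 − 6.20032 = 3.180 nmi.

3.180 nmi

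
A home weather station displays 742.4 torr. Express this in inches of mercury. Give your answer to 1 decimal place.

29.2 inHg

1 mmHg = 0.0393701 inHg, so 742.4 × 0.0393701 = 29.2 inHg.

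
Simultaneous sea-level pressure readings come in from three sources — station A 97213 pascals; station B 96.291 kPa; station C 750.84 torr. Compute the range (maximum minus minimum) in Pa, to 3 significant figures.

3810 Pa

station B: 96.291 kPa = 96291.00 Pa.
station C: 750.84 mmHg = 100103.78 Pa.
Spread: 100103.78 − 96291.00 = 3810 Pa.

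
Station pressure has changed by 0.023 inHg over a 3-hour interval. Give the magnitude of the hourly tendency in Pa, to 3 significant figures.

0.023 inHg / 3 h × 3386.39 Pa/inHg = 26.0 Pa/h.

26.0 Pa per hour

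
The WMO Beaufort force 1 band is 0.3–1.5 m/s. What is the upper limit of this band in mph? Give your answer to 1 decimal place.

0.3–1.5 m/s × 2.237 = 0.7–3.4 mph.

3.4 mph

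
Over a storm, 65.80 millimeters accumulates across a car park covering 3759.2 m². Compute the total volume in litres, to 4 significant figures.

247400 litres

1 mm over 1 m² is 1 L, so volume = 65.8 × 3759.2 = 247355.36 L ≈ 247400 L.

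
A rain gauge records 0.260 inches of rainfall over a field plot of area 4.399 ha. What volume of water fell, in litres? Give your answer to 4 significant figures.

Depth: 0.260 in × 25.4 = 6.604 mm.
Area: 4.399 ha = 43990 m².
1 mm over 1 m² is 1 L, so volume = 6.604 × 43990 = 290509.96 L ≈ 290500 L.

290500 litres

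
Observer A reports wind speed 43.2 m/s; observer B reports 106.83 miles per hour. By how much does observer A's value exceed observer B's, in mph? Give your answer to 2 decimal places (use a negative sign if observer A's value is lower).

observer A: 43.2 m/s = 96.6356 mph.
Difference: 96.6356 − 106.8300 = -10.19 mph.

-10.19 mph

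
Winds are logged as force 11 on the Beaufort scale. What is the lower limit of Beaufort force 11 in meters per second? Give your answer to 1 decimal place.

28.5 m/s

Beaufort 11 (violent storm) spans 28.5–32.6 m/s.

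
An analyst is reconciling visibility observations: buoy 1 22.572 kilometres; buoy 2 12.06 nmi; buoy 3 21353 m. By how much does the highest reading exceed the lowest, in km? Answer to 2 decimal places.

buoy 2: 12.06 nmi = 22.3351 km.
buoy 3: 21353 m = 21.3530 km.
Spread: 22.5720 − 21.3530 = 1.22 km.

1.22 km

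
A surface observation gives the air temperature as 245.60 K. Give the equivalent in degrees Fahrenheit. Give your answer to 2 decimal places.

First to °C: -27.55 °C.
Then to °F: -17.59 °F.

-17.59 °F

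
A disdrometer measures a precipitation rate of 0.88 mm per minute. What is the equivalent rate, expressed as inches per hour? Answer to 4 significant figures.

2.079 in/hour

0.88 mm/minute × 0.0393701 in/mm × 60 minute/hour = 2.079 in/hour.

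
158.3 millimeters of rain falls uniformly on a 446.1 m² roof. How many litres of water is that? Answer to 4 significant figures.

70620 litres

1 mm over 1 m² is 1 L, so volume = 158.3 × 446.1 = 70617.63 L ≈ 70620 L.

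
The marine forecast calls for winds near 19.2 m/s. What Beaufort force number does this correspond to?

Beaufort force 8

19.2 m/s lies in the Beaufort 8 band (gale, 17.2–20.7 m/s).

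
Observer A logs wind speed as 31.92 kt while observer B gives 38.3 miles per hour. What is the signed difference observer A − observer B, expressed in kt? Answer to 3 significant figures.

-1.36 kt

observer B: 38.3 mph = 33.2818 kt.
Difference: 31.9200 − 33.2818 = -1.36 kt.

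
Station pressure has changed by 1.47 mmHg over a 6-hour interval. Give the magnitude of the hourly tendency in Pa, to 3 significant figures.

32.7 Pa per hour

1.47 mmHg / 6 h × 133.322 Pa/mmHg = 32.7 Pa/h.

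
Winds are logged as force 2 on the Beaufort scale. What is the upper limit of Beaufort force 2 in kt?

6 kt

Beaufort 2 (light breeze) spans 4–6 knots.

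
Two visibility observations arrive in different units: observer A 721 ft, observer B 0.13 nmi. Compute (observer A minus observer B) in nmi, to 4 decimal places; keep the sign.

-0.0113 nmi

observer A: 721 ft = 0.118661 nmi.
Difference: 0.118661 − 0.130000 = -0.0113 nmi.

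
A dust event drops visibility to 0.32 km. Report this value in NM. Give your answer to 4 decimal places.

1 km = 0.539957 nmi, so 0.32 × 0.539957 = 0.1728 nmi.

0.1728 nmi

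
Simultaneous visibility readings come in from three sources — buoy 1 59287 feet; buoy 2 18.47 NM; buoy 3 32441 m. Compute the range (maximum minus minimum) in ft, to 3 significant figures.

buoy 2: 18.47 nmi = 112225.85 ft.
buoy 3: 32441 m = 106433.73 ft.
Spread: 112225.85 − 59287.00 = 52900 ft.

52900 ft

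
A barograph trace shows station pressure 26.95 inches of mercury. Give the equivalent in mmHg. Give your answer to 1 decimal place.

1 inHg = 25.4 mmHg, so 26.95 × 25.4 = 684.5 mmHg.

684.5 mmHg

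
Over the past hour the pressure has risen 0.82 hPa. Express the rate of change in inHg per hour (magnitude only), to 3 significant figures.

0.0242 inHg per hour

0.82 hPa / 1 h × 0.02953 inHg/hPa = 0.0242 inHg/h.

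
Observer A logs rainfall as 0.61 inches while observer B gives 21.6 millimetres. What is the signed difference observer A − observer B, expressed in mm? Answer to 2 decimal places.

-6.11 mm

observer A: 0.61 in = 15.4940 mm.
Difference: 15.4940 − 21.6000 = -6.11 mm.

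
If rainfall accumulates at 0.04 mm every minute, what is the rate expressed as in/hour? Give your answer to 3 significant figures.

0.0945 in/hour

0.04 mm/minute × 0.0393701 in/mm × 60 minute/hour = 0.0945 in/hour.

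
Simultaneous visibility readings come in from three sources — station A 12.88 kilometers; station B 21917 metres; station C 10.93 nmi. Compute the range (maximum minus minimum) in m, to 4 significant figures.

9037 m

station A: 12.88 km = 12880.00 m.
station C: 10.93 nmi = 20242.36 m.
Spread: 21917.00 − 12880.00 = 9037 m.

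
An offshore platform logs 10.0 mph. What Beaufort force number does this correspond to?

Beaufort force 3

10.0 mph = 4.5 m/s, which is Beaufort 3 (gentle breeze, 3.4–5.4 m/s).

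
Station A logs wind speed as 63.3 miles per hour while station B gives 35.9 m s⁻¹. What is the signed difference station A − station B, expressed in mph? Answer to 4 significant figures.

-17.01 mph

station B: 35.9 m/s = 80.3060 mph.
Difference: 63.3000 − 80.3060 = -17.01 mph.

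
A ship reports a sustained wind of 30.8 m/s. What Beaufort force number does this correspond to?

30.8 m/s lies in the Beaufort 11 band (violent storm, 28.5–32.6 m/s).

Beaufort force 11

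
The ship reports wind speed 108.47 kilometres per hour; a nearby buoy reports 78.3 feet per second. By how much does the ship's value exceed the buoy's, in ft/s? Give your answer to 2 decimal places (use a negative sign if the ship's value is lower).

20.55 ft/s

the ship: 108.47 km/h = 98.8535 ft/s.
Difference: 98.8535 − 78.3000 = 20.55 ft/s.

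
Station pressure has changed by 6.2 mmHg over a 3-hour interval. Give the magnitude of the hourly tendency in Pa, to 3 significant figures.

276 Pa per hour

6.2 mmHg / 3 h × 133.322 Pa/mmHg = 276 Pa/h.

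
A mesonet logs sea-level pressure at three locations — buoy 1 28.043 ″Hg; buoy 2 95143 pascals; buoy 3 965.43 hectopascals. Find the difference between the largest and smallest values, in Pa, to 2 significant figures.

buoy 1: 28.043 inHg = 94964.51 Pa.
buoy 3: 965.43 hPa = 96543.00 Pa.
Spread: 96543.00 − 94964.51 = 1600 Pa.

1600 Pa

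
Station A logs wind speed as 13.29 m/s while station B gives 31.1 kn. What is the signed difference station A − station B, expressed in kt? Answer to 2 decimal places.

-5.27 kt

station A: 13.29 m/s = 25.8337 kt.
Difference: 25.8337 − 31.1000 = -5.27 kt.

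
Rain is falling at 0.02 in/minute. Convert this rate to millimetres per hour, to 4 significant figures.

0.02 in/minute × 25.4 mm/in × 60 minute/hour = 30.48 mm/hour.

30.48 mm/hour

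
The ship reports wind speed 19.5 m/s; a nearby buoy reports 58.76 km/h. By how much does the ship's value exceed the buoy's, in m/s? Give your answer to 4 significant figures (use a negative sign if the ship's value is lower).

3.178 m/s

the buoy: 58.76 km/h = 16.32222 m/s.
Difference: 19.50000 − 16.32222 = 3.178 m/s.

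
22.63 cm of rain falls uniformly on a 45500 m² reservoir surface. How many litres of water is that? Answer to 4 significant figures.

10300000 litres

Depth: 22.63 cm × 10 = 226.3 mm.
1 mm over 1 m² is 1 L, so volume = 226.3 × 45500 = 10296650 L ≈ 10300000 L.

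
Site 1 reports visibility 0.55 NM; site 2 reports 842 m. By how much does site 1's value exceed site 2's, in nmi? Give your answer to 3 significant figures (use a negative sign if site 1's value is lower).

0.0954 nmi

site 2: 842 m = 0.454644 nmi.
Difference: 0.550000 − 0.454644 = 0.0954 nmi.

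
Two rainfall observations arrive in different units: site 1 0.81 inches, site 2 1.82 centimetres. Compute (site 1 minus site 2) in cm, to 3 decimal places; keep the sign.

0.237 cm

site 1: 0.81 in = 2.05740 cm.
Difference: 2.05740 − 1.82000 = 0.237 cm.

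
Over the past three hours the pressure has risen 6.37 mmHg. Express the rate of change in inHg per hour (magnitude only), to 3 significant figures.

0.0836 inHg per hour

6.37 mmHg / 3 h × 0.0393701 inHg/mmHg = 0.0836 inHg/h.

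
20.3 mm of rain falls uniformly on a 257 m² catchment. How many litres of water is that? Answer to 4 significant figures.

5217 litres

1 mm over 1 m² is 1 L, so volume = 20.3 × 257 = 5217.1 L ≈ 5217 L.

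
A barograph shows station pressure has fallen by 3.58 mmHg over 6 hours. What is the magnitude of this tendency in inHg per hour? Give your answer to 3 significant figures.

3.58 mmHg / 6 h × 0.0393701 inHg/mmHg = 0.0235 inHg/h.

0.0235 inHg per hour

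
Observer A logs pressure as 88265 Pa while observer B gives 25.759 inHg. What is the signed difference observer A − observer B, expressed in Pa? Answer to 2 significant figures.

observer B: 25.759 inHg = 87229.99 Pa.
Difference: 88265.00 − 87229.99 = 1000 Pa.

1000 Pa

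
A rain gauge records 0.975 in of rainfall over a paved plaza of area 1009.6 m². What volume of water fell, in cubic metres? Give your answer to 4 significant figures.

25.00 cubic metres

Depth: 0.975 in × 25.4 = 24.765 mm.
1 mm over 1 m² is 1 L, so volume = 24.765 × 1009.6 = 25002.744 L = 25.00 m³.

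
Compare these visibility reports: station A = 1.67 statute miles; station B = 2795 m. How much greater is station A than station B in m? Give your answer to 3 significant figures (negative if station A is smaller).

station A: 1.67 SM = 2687.60 m.
Difference: 2687.60 − 2795.00 = -107 m.

-107 m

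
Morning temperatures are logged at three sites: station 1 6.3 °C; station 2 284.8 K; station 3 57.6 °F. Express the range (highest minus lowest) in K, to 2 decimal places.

station 2: 284.8 K = 11.650 °C.
station 3: 57.6 °F = 14.222 °C.
Spread: 14.222 − 6.300 = 7.922 °C.

7.92 K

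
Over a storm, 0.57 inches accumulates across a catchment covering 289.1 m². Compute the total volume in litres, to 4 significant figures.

Depth: 0.57 in × 25.4 = 14.478 mm.
1 mm over 1 m² is 1 L, so volume = 14.478 × 289.1 = 4185.5898 L ≈ 4186 L.

4186 litres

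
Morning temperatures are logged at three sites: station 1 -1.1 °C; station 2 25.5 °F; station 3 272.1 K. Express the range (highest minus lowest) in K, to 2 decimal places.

station 2: 25.5 °F = -3.611 °C.
station 3: 272.1 K = -1.050 °C.
Spread: (-1.050) − (-3.611) = 2.561 °C.

2.56 K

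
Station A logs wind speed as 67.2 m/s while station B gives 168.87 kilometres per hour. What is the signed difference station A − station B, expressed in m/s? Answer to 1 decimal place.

station B: 168.87 km/h = 46.908 m/s.
Difference: 67.200 − 46.908 = 20.3 m/s.

20.3 m/s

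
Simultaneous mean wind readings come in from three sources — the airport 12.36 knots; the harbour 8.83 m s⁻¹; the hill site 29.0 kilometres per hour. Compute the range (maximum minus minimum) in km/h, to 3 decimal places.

the airport: 12.36 kt = 22.89072 km/h.
the harbour: 8.83 m/s = 31.78800 km/h.
Spread: 31.78800 − 22.89072 = 8.897 km/h.

8.897 km/h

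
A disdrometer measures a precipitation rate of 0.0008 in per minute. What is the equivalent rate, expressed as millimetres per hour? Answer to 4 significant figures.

0.0008 in/minute × 25.4 mm/in × 60 minute/hour = 1.219 mm/hour.

1.219 mm/hour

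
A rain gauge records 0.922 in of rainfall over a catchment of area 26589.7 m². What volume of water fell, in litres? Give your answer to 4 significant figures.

Depth: 0.922 in × 25.4 = 23.4188 mm.
1 mm over 1 m² is 1 L, so volume = 23.4188 × 26589.7 = 622698.87 L ≈ 622700 L.

622700 litres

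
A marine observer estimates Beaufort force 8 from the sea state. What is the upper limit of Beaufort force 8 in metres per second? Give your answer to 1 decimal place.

Beaufort 8 (gale) spans 17.2–20.7 m/s.

20.7 m/s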